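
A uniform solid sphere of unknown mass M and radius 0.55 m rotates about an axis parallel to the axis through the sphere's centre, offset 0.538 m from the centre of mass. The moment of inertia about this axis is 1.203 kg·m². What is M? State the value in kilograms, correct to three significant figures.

2.93

I = I_cm + Md² = (2/5)MR² + Md² = M·[0.4·(0.55)² + (0.538)²] = M·0.41044.
So M = 1.203 / 0.41044 = 2.931 kg.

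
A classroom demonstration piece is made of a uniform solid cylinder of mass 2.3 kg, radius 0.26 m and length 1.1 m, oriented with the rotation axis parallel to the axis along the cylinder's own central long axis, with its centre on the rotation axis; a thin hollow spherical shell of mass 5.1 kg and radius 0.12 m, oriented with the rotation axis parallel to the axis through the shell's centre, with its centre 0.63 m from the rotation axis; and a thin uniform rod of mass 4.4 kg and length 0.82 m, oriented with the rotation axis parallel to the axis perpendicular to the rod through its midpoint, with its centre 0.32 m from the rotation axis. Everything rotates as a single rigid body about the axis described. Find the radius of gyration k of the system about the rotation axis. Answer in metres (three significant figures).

0.491

Solid cylinder: I_cm = (1/2)MR² = (1/2)(2.3)(0.26)² = 0.07774 kg·m²; axis through the centre, so I = 0.07774 kg·m².
Spherical shell: I_cm = (2/3)MR² = (2/3)(5.1)(0.12)² = 0.04896 kg·m²; centre at d = 0.63 m, so I = I_cm + Md² gives I = 0.04896 + (5.1)(0.63)² = 2.0732 kg·m².
Thin rod: I_cm = (1/12)ML² = (1/12)(4.4)(0.82)² = 0.24655 kg·m²; centre at d = 0.32 m, so I = I_cm + Md² gives I = 0.24655 + (4.4)(0.32)² = 0.69711 kg·m².
Total I = 2.848 kg·m²; total mass M = 11.8 kg.
k = √(I/M) = √(2.848/11.8) = 0.49128 m.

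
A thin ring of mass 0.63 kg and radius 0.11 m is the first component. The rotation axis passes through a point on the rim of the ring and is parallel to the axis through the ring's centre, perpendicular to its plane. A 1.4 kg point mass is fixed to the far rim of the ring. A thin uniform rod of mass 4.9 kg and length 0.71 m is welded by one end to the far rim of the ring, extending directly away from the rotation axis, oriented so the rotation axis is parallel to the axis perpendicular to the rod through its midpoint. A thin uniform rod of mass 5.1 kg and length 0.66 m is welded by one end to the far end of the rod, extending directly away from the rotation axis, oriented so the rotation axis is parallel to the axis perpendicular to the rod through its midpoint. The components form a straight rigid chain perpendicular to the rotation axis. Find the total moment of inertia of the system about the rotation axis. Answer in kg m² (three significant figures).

Thin ring: I_cm = MR² = (0.63)(0.11)² = 0.007623 kg m²; centre at d = 0.11 m, so the parallel axis theorem gives I = 0.007623 + (0.63)(0.11)² = 0.015246 kg m².
Point mass: I_cm = 0; centre at d = 0.11 + 0.11 = 0.22 m, so the parallel axis theorem gives I = 0 + (1.4)(0.22)² = 0.06776 kg m².
Thin rod: I_cm = (1/12)ML² = (1/12)(4.9)(0.71)² = 0.20584 kg m²; centre at d = 0.11 + 0.11 + 0.355 = 0.575 m, so the parallel axis theorem gives I = 0.20584 + (4.9)(0.575)² = 1.8259 kg m².
Thin rod: I_cm = (1/12)ML² = (1/12)(5.1)(0.66)² = 0.18513 kg m²; centre at d = 0.11 + 0.11 + 0.355 + 0.355 + 0.33 = 1.26 m, so the parallel axis theorem gives I = 0.18513 + (5.1)(1.26)² = 8.2819 kg m².
Total I = 0.015246 + 0.06776 + 1.8259 + 8.2819 = 10.191 kg m².

10.2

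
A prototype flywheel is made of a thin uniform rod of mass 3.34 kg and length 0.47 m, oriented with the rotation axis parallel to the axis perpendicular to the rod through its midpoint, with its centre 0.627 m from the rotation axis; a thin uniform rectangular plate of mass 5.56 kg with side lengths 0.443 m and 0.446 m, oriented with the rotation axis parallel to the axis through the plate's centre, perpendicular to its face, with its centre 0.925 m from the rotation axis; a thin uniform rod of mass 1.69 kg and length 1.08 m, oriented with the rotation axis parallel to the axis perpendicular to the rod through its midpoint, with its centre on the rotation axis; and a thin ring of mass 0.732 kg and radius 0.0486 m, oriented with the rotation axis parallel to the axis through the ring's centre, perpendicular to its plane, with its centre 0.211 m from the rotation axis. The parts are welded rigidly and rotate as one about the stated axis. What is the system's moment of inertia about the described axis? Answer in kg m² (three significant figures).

Thin rod: I_cm = (1/12)ML² = (1/12)(3.34)(0.47)² = 0.061484 kg m²; centre at d = 0.627 m, so I = I_cm + Md² gives I = 0.061484 + (3.34)(0.627)² = 1.3745 kg m².
Rectangular plate: I_cm = (1/12)M(a²+b²) = (1/12)(5.56)[(0.443)² + (0.446)²] = 0.18309 kg m²; centre at d = 0.925 m, so I = I_cm + Md² gives I = 0.18309 + (5.56)(0.925)² = 4.9404 kg m².
Thin rod: I_cm = (1/12)ML² = (1/12)(1.69)(1.08)² = 0.16427 kg m²; axis through the centre, so I = 0.16427 kg m².
Thin ring: I_cm = MR² = (0.732)(0.0486)² = 0.001729 kg m²; centre at d = 0.211 m, so I = I_cm + Md² gives I = 0.001729 + (0.732)(0.211)² = 0.034318 kg m².
Total I = 1.3745 + 4.9404 + 0.16427 + 0.034318 = 6.5135 kg m².

6.51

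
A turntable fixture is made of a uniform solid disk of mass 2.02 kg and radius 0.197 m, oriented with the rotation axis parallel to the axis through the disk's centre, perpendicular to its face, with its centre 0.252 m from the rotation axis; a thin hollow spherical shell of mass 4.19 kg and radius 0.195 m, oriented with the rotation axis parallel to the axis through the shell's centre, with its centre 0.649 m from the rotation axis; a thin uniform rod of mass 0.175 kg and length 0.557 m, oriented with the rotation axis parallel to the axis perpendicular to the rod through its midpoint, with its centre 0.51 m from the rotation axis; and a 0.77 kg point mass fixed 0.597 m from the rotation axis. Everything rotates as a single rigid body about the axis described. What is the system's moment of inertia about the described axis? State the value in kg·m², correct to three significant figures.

Solid disk: I_cm = (1/2)MR² = (1/2)(2.02)(0.197)² = 0.039197 kg·m²; centre at d = 0.252 m, so the parallel axis theorem gives I = 0.039197 + (2.02)(0.252)² = 0.16748 kg·m².
Spherical shell: I_cm = (2/3)MR² = (2/3)(4.19)(0.195)² = 0.10622 kg·m²; centre at d = 0.649 m, so the parallel axis theorem gives I = 0.10622 + (4.19)(0.649)² = 1.871 kg·m².
Thin rod: I_cm = (1/12)ML² = (1/12)(0.175)(0.557)² = 0.0045245 kg·m²; centre at d = 0.51 m, so the parallel axis theorem gives I = 0.0045245 + (0.175)(0.51)² = 0.050042 kg·m².
Point mass: I_cm = 0; centre at d = 0.597 m, so the parallel axis theorem gives I = 0 + (0.77)(0.597)² = 0.27443 kg·m².
Total I = 0.16748 + 1.871 + 0.050042 + 0.27443 = 2.363 kg·m².

2.36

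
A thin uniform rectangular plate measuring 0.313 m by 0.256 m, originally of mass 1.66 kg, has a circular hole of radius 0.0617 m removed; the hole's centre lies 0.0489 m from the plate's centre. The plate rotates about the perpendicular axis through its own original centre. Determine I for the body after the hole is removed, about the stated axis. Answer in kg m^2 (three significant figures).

Unpierced body about its centre: I₀ = (1/12)M(a²+b²) = (1/12)(1.66)[(0.313)² + (0.256)²] = 0.022618 kg m^2.
The removed disk has mass m = M·πr²/(ab) = (1.66)·π(0.0617)²/(0.313·0.256) = 0.24777 kg (same uniform areal density).
Its moment of inertia about the rotation axis (parallel-axis theorem): I_hole = (1/2)mr² + md² = (1/2)(0.24777)(0.0617)² + (0.24777)(0.0489)² = 0.0010641 kg m^2.
Treating the hole as negative mass, I = I₀ − I_hole = 0.022618 − 0.0010641 = 0.021554 kg m^2.

0.0216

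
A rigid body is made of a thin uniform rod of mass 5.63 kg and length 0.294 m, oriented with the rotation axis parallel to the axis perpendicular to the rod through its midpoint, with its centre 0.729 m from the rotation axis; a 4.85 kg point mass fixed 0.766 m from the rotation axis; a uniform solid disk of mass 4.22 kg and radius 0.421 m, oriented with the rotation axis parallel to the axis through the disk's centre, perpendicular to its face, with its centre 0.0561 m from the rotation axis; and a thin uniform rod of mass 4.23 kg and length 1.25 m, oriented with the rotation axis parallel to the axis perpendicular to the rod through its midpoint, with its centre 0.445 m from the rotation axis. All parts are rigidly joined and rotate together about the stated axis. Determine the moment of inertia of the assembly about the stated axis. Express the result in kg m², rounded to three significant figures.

Thin rod: I_cm = (1/12)ML² = (1/12)(5.63)(0.294)² = 0.040553 kg m²; centre at d = 0.729 m, so the parallel axis theorem gives I = 0.040553 + (5.63)(0.729)² = 3.0326 kg m².
Point mass: I_cm = 0; centre at d = 0.766 m, so the parallel axis theorem gives I = 0 + (4.85)(0.766)² = 2.8458 kg m².
Solid disk: I_cm = (1/2)MR² = (1/2)(4.22)(0.421)² = 0.37398 kg m²; centre at d = 0.0561 m, so the parallel axis theorem gives I = 0.37398 + (4.22)(0.0561)² = 0.38726 kg m².
Thin rod: I_cm = (1/12)ML² = (1/12)(4.23)(1.25)² = 0.55078 kg m²; centre at d = 0.445 m, so the parallel axis theorem gives I = 0.55078 + (4.23)(0.445)² = 1.3884 kg m².
Total I = 3.0326 + 2.8458 + 0.38726 + 1.3884 = 7.654 kg m².

7.65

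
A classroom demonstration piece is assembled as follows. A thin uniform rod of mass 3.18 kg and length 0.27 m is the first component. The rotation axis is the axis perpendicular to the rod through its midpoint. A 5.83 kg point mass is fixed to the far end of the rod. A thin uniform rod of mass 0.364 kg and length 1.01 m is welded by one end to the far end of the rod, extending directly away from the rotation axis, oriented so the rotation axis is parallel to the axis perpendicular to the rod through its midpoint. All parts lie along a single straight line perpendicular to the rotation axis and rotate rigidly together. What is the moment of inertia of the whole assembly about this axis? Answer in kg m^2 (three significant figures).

Thin rod: I_cm = (1/12)ML² = (1/12)(3.18)(0.27)² = 0.019319 kg m^2; axis through the centre, so I = 0.019319 kg m^2.
Point mass: I_cm = 0; centre at d = 0.135 m, so the parallel axis theorem gives I = 0 + (5.83)(0.135)² = 0.10625 kg m^2.
Thin rod: I_cm = (1/12)ML² = (1/12)(0.364)(1.01)² = 0.030943 kg m^2; centre at d = 0.135 + 0.505 = 0.64 m, so the parallel axis theorem gives I = 0.030943 + (0.364)(0.64)² = 0.18004 kg m^2.
Total I = 0.019319 + 0.10625 + 0.18004 = 0.30561 kg m^2.

0.306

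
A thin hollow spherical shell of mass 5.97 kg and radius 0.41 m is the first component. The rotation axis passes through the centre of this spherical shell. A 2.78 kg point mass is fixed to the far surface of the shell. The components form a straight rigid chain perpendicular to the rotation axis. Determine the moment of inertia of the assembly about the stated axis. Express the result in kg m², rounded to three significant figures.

Spherical shell: I_cm = (2/3)MR² = (2/3)(5.97)(0.41)² = 0.66904 kg m²; axis through the centre, so I = 0.66904 kg m².
Point mass: I_cm = 0; centre at d = 0.41 m, so I = I_cm + Md² gives I = 0 + (2.78)(0.41)² = 0.46732 kg m².
Total I = 0.66904 + 0.46732 = 1.1364 kg m².

1.14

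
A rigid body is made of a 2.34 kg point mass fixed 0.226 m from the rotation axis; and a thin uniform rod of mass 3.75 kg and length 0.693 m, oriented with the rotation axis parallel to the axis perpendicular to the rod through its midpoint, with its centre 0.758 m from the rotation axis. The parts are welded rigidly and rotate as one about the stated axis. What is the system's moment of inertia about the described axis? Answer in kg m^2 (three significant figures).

Point mass: I_cm = 0; centre at d = 0.226 m, so the parallel axis theorem gives I = 0 + (2.34)(0.226)² = 0.11952 kg m^2.
Thin rod: I_cm = (1/12)ML² = (1/12)(3.75)(0.693)² = 0.15008 kg m^2; centre at d = 0.758 m, so the parallel axis theorem gives I = 0.15008 + (3.75)(0.758)² = 2.3047 kg m^2.
Total I = 0.11952 + 2.3047 = 2.4242 kg m^2.

2.42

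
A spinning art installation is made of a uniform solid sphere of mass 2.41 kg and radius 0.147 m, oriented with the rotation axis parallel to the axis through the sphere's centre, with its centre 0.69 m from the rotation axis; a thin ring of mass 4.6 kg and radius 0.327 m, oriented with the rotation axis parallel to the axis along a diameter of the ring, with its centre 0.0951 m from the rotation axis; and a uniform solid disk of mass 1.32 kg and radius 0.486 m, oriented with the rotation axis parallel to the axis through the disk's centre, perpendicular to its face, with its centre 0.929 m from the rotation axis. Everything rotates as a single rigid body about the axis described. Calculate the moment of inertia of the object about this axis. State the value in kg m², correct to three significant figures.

Solid sphere: I_cm = (2/5)MR² = (2/5)(2.41)(0.147)² = 0.020831 kg m²; centre at d = 0.69 m, so the parallel axis theorem gives I = 0.020831 + (2.41)(0.69)² = 1.1682 kg m².
Thin ring: I_cm = (1/2)MR² = (1/2)(4.6)(0.327)² = 0.24594 kg m²; centre at d = 0.0951 m, so the parallel axis theorem gives I = 0.24594 + (4.6)(0.0951)² = 0.28754 kg m².
Solid disk: I_cm = (1/2)MR² = (1/2)(1.32)(0.486)² = 0.15589 kg m²; centre at d = 0.929 m, so the parallel axis theorem gives I = 0.15589 + (1.32)(0.929)² = 1.2951 kg m².
Total I = 1.1682 + 0.28754 + 1.2951 = 2.7509 kg m².

2.75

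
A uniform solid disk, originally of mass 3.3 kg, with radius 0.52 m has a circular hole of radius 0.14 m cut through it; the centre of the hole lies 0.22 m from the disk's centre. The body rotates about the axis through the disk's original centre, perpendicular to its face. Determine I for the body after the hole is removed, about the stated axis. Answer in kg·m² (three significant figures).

Unpierced body about its centre: I₀ = (1/2)MR² = (1/2)(3.3)(0.52)² = 0.44616 kg·m².
The removed disk has mass m = M·(r/R)² = (3.3)(0.14/0.52)² = 0.2392 kg (same uniform areal density).
Its moment of inertia about the rotation axis (parallel-axis theorem): I_hole = (1/2)mr² + md² = (1/2)(0.2392)(0.14)² + (0.2392)(0.22)² = 0.013922 kg·m².
Treating the hole as negative mass, I = I₀ − I_hole = 0.44616 − 0.013922 = 0.43224 kg·m².

0.432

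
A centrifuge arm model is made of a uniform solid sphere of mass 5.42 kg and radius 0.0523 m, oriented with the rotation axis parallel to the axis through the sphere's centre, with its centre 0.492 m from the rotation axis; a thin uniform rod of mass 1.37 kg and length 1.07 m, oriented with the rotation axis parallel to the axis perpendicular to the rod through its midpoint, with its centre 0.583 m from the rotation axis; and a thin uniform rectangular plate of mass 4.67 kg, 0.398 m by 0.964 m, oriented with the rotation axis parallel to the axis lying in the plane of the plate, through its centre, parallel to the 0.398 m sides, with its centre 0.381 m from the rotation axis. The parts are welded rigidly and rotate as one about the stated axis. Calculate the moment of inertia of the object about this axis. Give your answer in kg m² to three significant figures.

2.95

Solid sphere: I_cm = (2/5)MR² = (2/5)(5.42)(0.0523)² = 0.0059301 kg m²; centre at d = 0.492 m, so the parallel axis theorem gives I = 0.0059301 + (5.42)(0.492)² = 1.3179 kg m².
Thin rod: I_cm = (1/12)ML² = (1/12)(1.37)(1.07)² = 0.13071 kg m²; centre at d = 0.583 m, so the parallel axis theorem gives I = 0.13071 + (1.37)(0.583)² = 0.59636 kg m².
Rectangular plate: I_cm = (1/12)Mb² = (1/12)(4.67)(0.964)² = 0.36165 kg m²; centre at d = 0.381 m, so the parallel axis theorem gives I = 0.36165 + (4.67)(0.381)² = 1.0396 kg m².
Total I = 1.3179 + 0.59636 + 1.0396 = 2.9538 kg m².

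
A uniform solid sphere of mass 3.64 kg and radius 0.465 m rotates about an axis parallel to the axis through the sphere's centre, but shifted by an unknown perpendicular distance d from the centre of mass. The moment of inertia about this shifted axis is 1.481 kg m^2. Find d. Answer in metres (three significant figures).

0.566

About the centre-of-mass axis, I_cm = (2/5)MR² = (2/5)(3.64)(0.465)² = 0.31482 kg m^2.
Parallel axis theorem: I = I_cm + Md², so Md² = 1.481 − 0.31482 = 1.1662 kg m^2.
d = √(1.1662 / 3.64) = 0.56602 m.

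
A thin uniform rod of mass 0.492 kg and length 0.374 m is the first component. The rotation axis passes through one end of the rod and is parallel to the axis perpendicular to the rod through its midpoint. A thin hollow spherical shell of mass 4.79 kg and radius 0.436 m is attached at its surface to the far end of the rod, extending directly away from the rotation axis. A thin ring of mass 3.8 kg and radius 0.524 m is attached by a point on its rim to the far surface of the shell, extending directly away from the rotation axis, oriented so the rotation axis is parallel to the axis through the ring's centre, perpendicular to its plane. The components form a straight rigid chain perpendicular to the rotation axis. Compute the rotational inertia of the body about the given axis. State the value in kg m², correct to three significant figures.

16.7

Thin rod: I_cm = (1/12)ML² = (1/12)(0.492)(0.374)² = 0.0057349 kg m²; centre at d = 0.187 m, so I = I_cm + Md² gives I = 0.0057349 + (0.492)(0.187)² = 0.02294 kg m².
Spherical shell: I_cm = (2/3)MR² = (2/3)(4.79)(0.436)² = 0.60704 kg m²; centre at d = 0.187 + 0.187 + 0.436 = 0.81 m, so I = I_cm + Md² gives I = 0.60704 + (4.79)(0.81)² = 3.7498 kg m².
Thin ring: I_cm = MR² = (3.8)(0.524)² = 1.0434 kg m²; centre at d = 0.187 + 0.187 + 0.436 + 0.436 + 0.524 = 1.77 m, so I = I_cm + Md² gives I = 1.0434 + (3.8)(1.77)² = 12.948 kg m².
Total I = 0.02294 + 3.7498 + 12.948 = 16.721 kg m².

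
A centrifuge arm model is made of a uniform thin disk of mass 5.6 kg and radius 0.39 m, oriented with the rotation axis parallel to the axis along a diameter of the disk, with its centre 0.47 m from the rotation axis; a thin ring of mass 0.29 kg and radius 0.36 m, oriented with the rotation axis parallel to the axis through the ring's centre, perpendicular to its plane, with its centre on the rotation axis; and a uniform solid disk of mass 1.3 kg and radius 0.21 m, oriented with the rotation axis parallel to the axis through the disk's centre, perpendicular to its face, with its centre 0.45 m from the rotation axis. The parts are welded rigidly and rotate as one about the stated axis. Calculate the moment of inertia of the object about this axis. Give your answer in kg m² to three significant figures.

1.78

Thin disk: I_cm = (1/4)MR² = (1/4)(5.6)(0.39)² = 0.21294 kg m²; centre at d = 0.47 m, so the parallel axis theorem gives I = 0.21294 + (5.6)(0.47)² = 1.45 kg m².
Thin ring: I_cm = MR² = (0.29)(0.36)² = 0.037584 kg m²; axis through the centre, so I = 0.037584 kg m².
Solid disk: I_cm = (1/2)MR² = (1/2)(1.3)(0.21)² = 0.028665 kg m²; centre at d = 0.45 m, so the parallel axis theorem gives I = 0.028665 + (1.3)(0.45)² = 0.29192 kg m².
Total I = 1.45 + 0.037584 + 0.29192 = 1.7795 kg m².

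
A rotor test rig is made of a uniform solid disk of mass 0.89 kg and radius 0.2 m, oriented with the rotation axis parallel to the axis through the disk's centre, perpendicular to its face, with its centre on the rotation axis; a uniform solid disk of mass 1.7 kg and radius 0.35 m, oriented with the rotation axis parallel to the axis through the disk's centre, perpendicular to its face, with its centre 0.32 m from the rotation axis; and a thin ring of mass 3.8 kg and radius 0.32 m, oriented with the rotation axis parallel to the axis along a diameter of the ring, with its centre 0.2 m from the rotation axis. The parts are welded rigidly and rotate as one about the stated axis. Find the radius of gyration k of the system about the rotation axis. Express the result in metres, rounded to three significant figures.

0.317

Solid disk: I_cm = (1/2)MR² = (1/2)(0.89)(0.2)² = 0.0178 kg m^2; axis through the centre, so I = 0.0178 kg m^2.
Solid disk: I_cm = (1/2)MR² = (1/2)(1.7)(0.35)² = 0.10412 kg m^2; centre at d = 0.32 m, so I = I_cm + Md² gives I = 0.10412 + (1.7)(0.32)² = 0.2782 kg m^2.
Thin ring: I_cm = (1/2)MR² = (1/2)(3.8)(0.32)² = 0.19456 kg m^2; centre at d = 0.2 m, so I = I_cm + Md² gives I = 0.19456 + (3.8)(0.2)² = 0.34656 kg m^2.
Total I = 0.64257 kg m^2; total mass M = 6.39 kg.
k = √(I/M) = √(0.64257/6.39) = 0.31711 m.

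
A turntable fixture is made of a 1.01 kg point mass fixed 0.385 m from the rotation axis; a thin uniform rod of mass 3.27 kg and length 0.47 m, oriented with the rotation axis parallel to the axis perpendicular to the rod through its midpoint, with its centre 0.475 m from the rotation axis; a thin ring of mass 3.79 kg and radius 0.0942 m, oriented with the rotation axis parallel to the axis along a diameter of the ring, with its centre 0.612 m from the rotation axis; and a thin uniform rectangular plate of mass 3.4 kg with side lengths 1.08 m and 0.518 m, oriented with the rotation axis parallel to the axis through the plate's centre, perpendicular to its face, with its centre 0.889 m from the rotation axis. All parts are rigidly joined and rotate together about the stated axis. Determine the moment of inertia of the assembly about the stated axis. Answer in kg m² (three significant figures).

5.48

Point mass: I_cm = 0; centre at d = 0.385 m, so I = I_cm + Md² gives I = 0 + (1.01)(0.385)² = 0.14971 kg m².
Thin rod: I_cm = (1/12)ML² = (1/12)(3.27)(0.47)² = 0.060195 kg m²; centre at d = 0.475 m, so I = I_cm + Md² gives I = 0.060195 + (3.27)(0.475)² = 0.79799 kg m².
Thin ring: I_cm = (1/2)MR² = (1/2)(3.79)(0.0942)² = 0.016816 kg m²; centre at d = 0.612 m, so I = I_cm + Md² gives I = 0.016816 + (3.79)(0.612)² = 1.4363 kg m².
Rectangular plate: I_cm = (1/12)M(a²+b²) = (1/12)(3.4)[(1.08)² + (0.518)²] = 0.40651 kg m²; centre at d = 0.889 m, so I = I_cm + Md² gives I = 0.40651 + (3.4)(0.889)² = 3.0936 kg m².
Total I = 0.14971 + 0.79799 + 1.4363 + 3.0936 = 5.4776 kg m².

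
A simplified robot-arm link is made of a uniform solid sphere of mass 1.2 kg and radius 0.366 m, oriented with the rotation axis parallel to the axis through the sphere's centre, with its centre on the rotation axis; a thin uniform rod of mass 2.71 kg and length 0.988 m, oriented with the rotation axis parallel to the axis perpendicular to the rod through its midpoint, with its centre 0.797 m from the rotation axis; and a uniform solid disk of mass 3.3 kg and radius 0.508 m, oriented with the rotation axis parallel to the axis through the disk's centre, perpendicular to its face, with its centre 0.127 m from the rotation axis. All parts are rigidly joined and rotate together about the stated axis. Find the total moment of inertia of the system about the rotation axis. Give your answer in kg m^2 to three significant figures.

2.49

Solid sphere: I_cm = (2/5)MR² = (2/5)(1.2)(0.366)² = 0.064299 kg m^2; axis through the centre, so I = 0.064299 kg m^2.
Thin rod: I_cm = (1/12)ML² = (1/12)(2.71)(0.988)² = 0.22045 kg m^2; centre at d = 0.797 m, so the parallel axis theorem gives I = 0.22045 + (2.71)(0.797)² = 1.9419 kg m^2.
Solid disk: I_cm = (1/2)MR² = (1/2)(3.3)(0.508)² = 0.42581 kg m^2; centre at d = 0.127 m, so the parallel axis theorem gives I = 0.42581 + (3.3)(0.127)² = 0.47903 kg m^2.
Total I = 0.064299 + 1.9419 + 0.47903 = 2.4852 kg m^2.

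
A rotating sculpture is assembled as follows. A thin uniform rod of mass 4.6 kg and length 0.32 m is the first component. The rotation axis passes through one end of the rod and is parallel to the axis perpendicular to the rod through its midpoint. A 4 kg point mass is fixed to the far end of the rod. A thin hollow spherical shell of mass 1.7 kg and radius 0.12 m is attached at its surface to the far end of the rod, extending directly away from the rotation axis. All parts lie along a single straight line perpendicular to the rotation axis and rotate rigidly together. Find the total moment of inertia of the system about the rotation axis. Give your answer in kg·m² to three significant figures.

Thin rod: I_cm = (1/12)ML² = (1/12)(4.6)(0.32)² = 0.039253 kg·m²; centre at d = 0.16 m, so the parallel axis theorem gives I = 0.039253 + (4.6)(0.16)² = 0.15701 kg·m².
Point mass: I_cm = 0; centre at d = 0.16 + 0.16 = 0.32 m, so the parallel axis theorem gives I = 0 + (4)(0.32)² = 0.4096 kg·m².
Spherical shell: I_cm = (2/3)MR² = (2/3)(1.7)(0.12)² = 0.01632 kg·m²; centre at d = 0.16 + 0.16 + 0.12 = 0.44 m, so the parallel axis theorem gives I = 0.01632 + (1.7)(0.44)² = 0.34544 kg·m².
Total I = 0.15701 + 0.4096 + 0.34544 = 0.91205 kg·m².

0.912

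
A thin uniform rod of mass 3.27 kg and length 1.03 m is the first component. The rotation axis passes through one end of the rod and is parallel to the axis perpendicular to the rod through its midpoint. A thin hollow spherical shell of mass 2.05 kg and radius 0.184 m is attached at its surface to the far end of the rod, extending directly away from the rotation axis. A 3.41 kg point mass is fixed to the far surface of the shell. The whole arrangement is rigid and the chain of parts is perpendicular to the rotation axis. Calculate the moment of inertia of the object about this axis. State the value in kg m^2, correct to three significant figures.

10.9

Thin rod: I_cm = (1/12)ML² = (1/12)(3.27)(1.03)² = 0.2891 kg m^2; centre at d = 0.515 m, so I = I_cm + Md² gives I = 0.2891 + (3.27)(0.515)² = 1.1564 kg m^2.
Spherical shell: I_cm = (2/3)MR² = (2/3)(2.05)(0.184)² = 0.04627 kg m^2; centre at d = 0.515 + 0.515 + 0.184 = 1.214 m, so I = I_cm + Md² gives I = 0.04627 + (2.05)(1.214)² = 3.0676 kg m^2.
Point mass: I_cm = 0; centre at d = 0.515 + 0.515 + 0.184 + 0.184 = 1.398 m, so I = I_cm + Md² gives I = 0 + (3.41)(1.398)² = 6.6645 kg m^2.
Total I = 1.1564 + 3.0676 + 6.6645 = 10.888 kg m^2.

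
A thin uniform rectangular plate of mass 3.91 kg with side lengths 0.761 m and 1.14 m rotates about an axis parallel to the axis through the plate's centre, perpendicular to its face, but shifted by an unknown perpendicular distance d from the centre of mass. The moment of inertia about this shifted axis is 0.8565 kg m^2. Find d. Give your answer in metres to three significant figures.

About the centre-of-mass axis, I_cm = (1/12)M(a²+b²) = (1/12)(3.91)[(0.761)² + (1.14)²] = 0.61215 kg m^2.
Parallel axis theorem: I = I_cm + Md², so Md² = 0.8565 − 0.61215 = 0.24435 kg m^2.
d = √(0.24435 / 3.91) = 0.24999 m.

0.250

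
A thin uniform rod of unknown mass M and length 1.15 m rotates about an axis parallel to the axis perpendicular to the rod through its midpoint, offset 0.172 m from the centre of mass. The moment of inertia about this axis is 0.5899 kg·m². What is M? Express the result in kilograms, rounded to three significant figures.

4.22

I = I_cm + Md² = (1/12)ML² + Md² = M·[0.0833333·(1.15)² + (0.172)²] = M·0.13979.
So M = 0.5899 / 0.13979 = 4.2198 kg.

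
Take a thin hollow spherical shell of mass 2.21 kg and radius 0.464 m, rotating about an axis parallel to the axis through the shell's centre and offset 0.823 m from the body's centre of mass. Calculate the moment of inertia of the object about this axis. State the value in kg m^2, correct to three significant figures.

1.81

I_cm = (2/3)MR² = (2/3)(2.21)(0.464)² = 0.3172 kg m^2; centre at d = 0.823 m, so the parallel axis theorem gives I = 0.3172 + (2.21)(0.823)² = 1.8141 kg m^2.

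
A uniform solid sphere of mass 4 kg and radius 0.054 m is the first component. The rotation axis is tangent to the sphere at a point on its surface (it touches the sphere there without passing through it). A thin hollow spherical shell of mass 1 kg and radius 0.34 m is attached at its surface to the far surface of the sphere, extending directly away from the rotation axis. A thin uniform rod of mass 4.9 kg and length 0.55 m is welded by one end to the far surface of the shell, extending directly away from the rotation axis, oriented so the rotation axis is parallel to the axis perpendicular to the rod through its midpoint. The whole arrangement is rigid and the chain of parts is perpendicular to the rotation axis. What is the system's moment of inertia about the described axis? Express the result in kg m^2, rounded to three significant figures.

Solid sphere: I_cm = (2/5)MR² = (2/5)(4)(0.054)² = 0.0046656 kg m^2; centre at d = 0.054 m, so I = I_cm + Md² gives I = 0.0046656 + (4)(0.054)² = 0.01633 kg m^2.
Spherical shell: I_cm = (2/3)MR² = (2/3)(1)(0.34)² = 0.077067 kg m^2; centre at d = 0.054 + 0.054 + 0.34 = 0.448 m, so I = I_cm + Md² gives I = 0.077067 + (1)(0.448)² = 0.27777 kg m^2.
Thin rod: I_cm = (1/12)ML² = (1/12)(4.9)(0.55)² = 0.12352 kg m^2; centre at d = 0.054 + 0.054 + 0.34 + 0.34 + 0.275 = 1.063 m, so I = I_cm + Md² gives I = 0.12352 + (4.9)(1.063)² = 5.6604 kg m^2.
Total I = 0.01633 + 0.27777 + 5.6604 = 5.9545 kg m^2.

5.95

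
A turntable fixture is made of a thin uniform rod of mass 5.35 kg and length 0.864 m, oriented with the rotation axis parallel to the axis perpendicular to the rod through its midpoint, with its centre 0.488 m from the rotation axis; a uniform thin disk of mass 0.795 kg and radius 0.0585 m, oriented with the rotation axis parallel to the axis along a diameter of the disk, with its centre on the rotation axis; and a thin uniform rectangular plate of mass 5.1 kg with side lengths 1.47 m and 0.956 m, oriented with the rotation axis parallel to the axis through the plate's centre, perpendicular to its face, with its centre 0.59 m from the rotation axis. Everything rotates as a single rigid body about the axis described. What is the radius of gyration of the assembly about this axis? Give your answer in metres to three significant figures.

Thin rod: I_cm = (1/12)ML² = (1/12)(5.35)(0.864)² = 0.33281 kg·m²; centre at d = 0.488 m, so the parallel axis theorem gives I = 0.33281 + (5.35)(0.488)² = 1.6069 kg·m².
Thin disk: I_cm = (1/4)MR² = (1/4)(0.795)(0.0585)² = 0.00068017 kg·m²; axis through the centre, so I = 0.00068017 kg·m².
Rectangular plate: I_cm = (1/12)M(a²+b²) = (1/12)(5.1)[(1.47)² + (0.956)²] = 1.3068 kg·m²; centre at d = 0.59 m, so the parallel axis theorem gives I = 1.3068 + (5.1)(0.59)² = 3.0821 kg·m².
Total I = 4.6897 kg·m²; total mass M = 11.245 kg.
k = √(I/M) = √(4.6897/11.245) = 0.64579 m.

0.646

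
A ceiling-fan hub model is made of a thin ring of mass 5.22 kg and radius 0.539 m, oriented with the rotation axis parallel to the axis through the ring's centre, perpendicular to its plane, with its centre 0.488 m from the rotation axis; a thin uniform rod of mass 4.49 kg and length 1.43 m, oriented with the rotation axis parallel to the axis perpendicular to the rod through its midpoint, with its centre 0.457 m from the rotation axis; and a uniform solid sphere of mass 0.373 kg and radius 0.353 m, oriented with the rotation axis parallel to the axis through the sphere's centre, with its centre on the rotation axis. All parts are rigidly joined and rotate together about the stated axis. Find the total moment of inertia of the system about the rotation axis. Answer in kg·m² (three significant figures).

4.48

Thin ring: I_cm = MR² = (5.22)(0.539)² = 1.5165 kg·m²; centre at d = 0.488 m, so I = I_cm + Md² gives I = 1.5165 + (5.22)(0.488)² = 2.7596 kg·m².
Thin rod: I_cm = (1/12)ML² = (1/12)(4.49)(1.43)² = 0.76513 kg·m²; centre at d = 0.457 m, so I = I_cm + Md² gives I = 0.76513 + (4.49)(0.457)² = 1.7029 kg·m².
Solid sphere: I_cm = (2/5)MR² = (2/5)(0.373)(0.353)² = 0.018592 kg·m²; axis through the centre, so I = 0.018592 kg·m².
Total I = 2.7596 + 1.7029 + 0.018592 = 4.4811 kg·m².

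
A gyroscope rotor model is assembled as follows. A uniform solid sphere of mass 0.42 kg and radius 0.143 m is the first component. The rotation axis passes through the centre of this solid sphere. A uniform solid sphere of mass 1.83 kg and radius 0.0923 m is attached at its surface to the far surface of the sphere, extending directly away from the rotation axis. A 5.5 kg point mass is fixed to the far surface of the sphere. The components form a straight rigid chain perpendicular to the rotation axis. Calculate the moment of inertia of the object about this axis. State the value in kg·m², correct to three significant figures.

Solid sphere: I_cm = (2/5)MR² = (2/5)(0.42)(0.143)² = 0.0034354 kg·m²; axis through the centre, so I = 0.0034354 kg·m².
Solid sphere: I_cm = (2/5)MR² = (2/5)(1.83)(0.0923)² = 0.0062361 kg·m²; centre at d = 0.143 + 0.0923 = 0.2353 m, so the parallel axis theorem gives I = 0.0062361 + (1.83)(0.2353)² = 0.10756 kg·m².
Point mass: I_cm = 0; centre at d = 0.143 + 0.0923 + 0.0923 = 0.3276 m, so the parallel axis theorem gives I = 0 + (5.5)(0.3276)² = 0.59027 kg·m².
Total I = 0.0034354 + 0.10756 + 0.59027 = 0.70126 kg·m².

0.701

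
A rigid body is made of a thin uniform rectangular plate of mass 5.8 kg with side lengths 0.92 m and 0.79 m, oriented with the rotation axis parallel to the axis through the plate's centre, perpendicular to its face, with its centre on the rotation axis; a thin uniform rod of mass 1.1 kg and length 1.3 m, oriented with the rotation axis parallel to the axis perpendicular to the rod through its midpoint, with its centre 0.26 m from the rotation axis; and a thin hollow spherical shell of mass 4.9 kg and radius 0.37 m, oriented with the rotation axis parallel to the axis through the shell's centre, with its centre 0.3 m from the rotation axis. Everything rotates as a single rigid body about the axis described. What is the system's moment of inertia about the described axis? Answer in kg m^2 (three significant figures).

1.83

Rectangular plate: I_cm = (1/12)M(a²+b²) = (1/12)(5.8)[(0.92)² + (0.79)²] = 0.71074 kg m^2; axis through the centre, so I = 0.71074 kg m^2.
Thin rod: I_cm = (1/12)ML² = (1/12)(1.1)(1.3)² = 0.15492 kg m^2; centre at d = 0.26 m, so the parallel axis theorem gives I = 0.15492 + (1.1)(0.26)² = 0.22928 kg m^2.
Spherical shell: I_cm = (2/3)MR² = (2/3)(4.9)(0.37)² = 0.44721 kg m^2; centre at d = 0.3 m, so the parallel axis theorem gives I = 0.44721 + (4.9)(0.3)² = 0.88821 kg m^2.
Total I = 0.71074 + 0.22928 + 0.88821 = 1.8282 kg m^2.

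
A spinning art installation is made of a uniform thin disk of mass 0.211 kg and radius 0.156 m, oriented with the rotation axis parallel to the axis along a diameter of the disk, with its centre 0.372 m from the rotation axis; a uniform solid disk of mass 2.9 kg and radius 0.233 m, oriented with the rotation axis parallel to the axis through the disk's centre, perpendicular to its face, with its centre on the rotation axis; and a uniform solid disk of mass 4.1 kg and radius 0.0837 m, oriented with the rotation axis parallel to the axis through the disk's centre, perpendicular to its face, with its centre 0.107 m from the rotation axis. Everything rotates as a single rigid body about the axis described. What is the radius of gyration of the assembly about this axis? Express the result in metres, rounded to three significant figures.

0.154

Thin disk: I_cm = (1/4)MR² = (1/4)(0.211)(0.156)² = 0.0012837 kg m²; centre at d = 0.372 m, so I = I_cm + Md² gives I = 0.0012837 + (0.211)(0.372)² = 0.030483 kg m².
Solid disk: I_cm = (1/2)MR² = (1/2)(2.9)(0.233)² = 0.078719 kg m²; axis through the centre, so I = 0.078719 kg m².
Solid disk: I_cm = (1/2)MR² = (1/2)(4.1)(0.0837)² = 0.014362 kg m²; centre at d = 0.107 m, so I = I_cm + Md² gives I = 0.014362 + (4.1)(0.107)² = 0.061303 kg m².
Total I = 0.1705 kg m²; total mass M = 7.211 kg.
k = √(I/M) = √(0.1705/7.211) = 0.15377 m.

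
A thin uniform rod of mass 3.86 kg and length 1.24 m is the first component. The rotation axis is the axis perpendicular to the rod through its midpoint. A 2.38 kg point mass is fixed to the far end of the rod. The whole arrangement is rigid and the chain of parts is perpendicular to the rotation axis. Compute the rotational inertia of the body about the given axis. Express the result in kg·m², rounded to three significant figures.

1.41

Thin rod: I_cm = (1/12)ML² = (1/12)(3.86)(1.24)² = 0.49459 kg·m²; axis through the centre, so I = 0.49459 kg·m².
Point mass: I_cm = 0; centre at d = 0.62 m, so I = I_cm + Md² gives I = 0 + (2.38)(0.62)² = 0.91487 kg·m².
Total I = 0.49459 + 0.91487 = 1.4095 kg·m².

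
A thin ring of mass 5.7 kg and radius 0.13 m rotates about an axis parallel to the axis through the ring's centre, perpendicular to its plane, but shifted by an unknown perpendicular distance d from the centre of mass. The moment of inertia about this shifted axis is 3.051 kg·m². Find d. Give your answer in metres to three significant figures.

0.720

About the centre-of-mass axis, I_cm = MR² = (5.7)(0.13)² = 0.09633 kg·m².
Parallel axis theorem: I = I_cm + Md², so Md² = 3.051 − 0.09633 = 2.9547 kg·m².
d = √(2.9547 / 5.7) = 0.71997 m.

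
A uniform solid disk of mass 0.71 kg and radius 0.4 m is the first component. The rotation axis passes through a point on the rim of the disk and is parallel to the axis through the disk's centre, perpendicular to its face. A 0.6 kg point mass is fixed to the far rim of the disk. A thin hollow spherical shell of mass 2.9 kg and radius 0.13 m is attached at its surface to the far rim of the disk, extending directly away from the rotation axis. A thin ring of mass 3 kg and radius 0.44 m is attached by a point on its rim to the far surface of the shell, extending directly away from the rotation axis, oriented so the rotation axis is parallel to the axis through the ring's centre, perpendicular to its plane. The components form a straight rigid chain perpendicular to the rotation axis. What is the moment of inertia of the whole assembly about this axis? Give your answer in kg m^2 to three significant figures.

Solid disk: I_cm = (1/2)MR² = (1/2)(0.71)(0.4)² = 0.0568 kg m^2; centre at d = 0.4 m, so the parallel axis theorem gives I = 0.0568 + (0.71)(0.4)² = 0.1704 kg m^2.
Point mass: I_cm = 0; centre at d = 0.4 + 0.4 = 0.8 m, so the parallel axis theorem gives I = 0 + (0.6)(0.8)² = 0.384 kg m^2.
Spherical shell: I_cm = (2/3)MR² = (2/3)(2.9)(0.13)² = 0.032673 kg m^2; centre at d = 0.4 + 0.4 + 0.13 = 0.93 m, so the parallel axis theorem gives I = 0.032673 + (2.9)(0.93)² = 2.5409 kg m^2.
Thin ring: I_cm = MR² = (3)(0.44)² = 0.5808 kg m^2; centre at d = 0.4 + 0.4 + 0.13 + 0.13 + 0.44 = 1.5 m, so the parallel axis theorem gives I = 0.5808 + (3)(1.5)² = 7.3308 kg m^2.
Total I = 0.1704 + 0.384 + 2.5409 + 7.3308 = 10.426 kg m^2.

10.4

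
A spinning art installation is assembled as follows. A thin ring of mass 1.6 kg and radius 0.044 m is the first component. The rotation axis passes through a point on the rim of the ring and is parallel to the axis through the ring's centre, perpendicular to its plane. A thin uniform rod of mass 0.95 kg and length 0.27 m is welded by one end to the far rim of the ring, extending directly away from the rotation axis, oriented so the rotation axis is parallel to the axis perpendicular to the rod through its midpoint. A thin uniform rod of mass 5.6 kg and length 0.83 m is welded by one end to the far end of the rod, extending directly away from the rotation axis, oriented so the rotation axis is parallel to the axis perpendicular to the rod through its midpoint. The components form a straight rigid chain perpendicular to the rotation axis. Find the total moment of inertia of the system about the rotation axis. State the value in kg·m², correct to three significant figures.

3.73

Thin ring: I_cm = MR² = (1.6)(0.044)² = 0.0030976 kg·m²; centre at d = 0.044 m, so I = I_cm + Md² gives I = 0.0030976 + (1.6)(0.044)² = 0.0061952 kg·m².
Thin rod: I_cm = (1/12)ML² = (1/12)(0.95)(0.27)² = 0.0057713 kg·m²; centre at d = 0.044 + 0.044 + 0.135 = 0.223 m, so I = I_cm + Md² gives I = 0.0057713 + (0.95)(0.223)² = 0.053014 kg·m².
Thin rod: I_cm = (1/12)ML² = (1/12)(5.6)(0.83)² = 0.32149 kg·m²; centre at d = 0.044 + 0.044 + 0.135 + 0.135 + 0.415 = 0.773 m, so I = I_cm + Md² gives I = 0.32149 + (5.6)(0.773)² = 3.6676 kg·m².
Total I = 0.0061952 + 0.053014 + 3.6676 = 3.7269 kg·m².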